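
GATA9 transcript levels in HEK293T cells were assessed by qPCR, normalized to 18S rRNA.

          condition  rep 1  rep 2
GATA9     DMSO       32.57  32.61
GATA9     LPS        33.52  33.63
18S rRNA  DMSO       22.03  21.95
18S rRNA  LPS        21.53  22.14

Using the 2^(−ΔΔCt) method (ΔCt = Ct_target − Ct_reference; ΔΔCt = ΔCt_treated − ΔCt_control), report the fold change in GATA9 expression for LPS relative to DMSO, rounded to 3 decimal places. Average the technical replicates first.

0.454

Mean Ct: GATA9 DMSO 32.590; GATA9 LPS 33.575; 18S rRNA DMSO 21.990; 18S rRNA LPS 21.835
ΔCt(DMSO) = 32.590 − 21.990 = 10.600
ΔCt(LPS) = 33.575 − 21.835 = 11.740
ΔΔCt = 11.740 − 10.600 = 1.140
Fold change = 2^(−1.140) = 0.4538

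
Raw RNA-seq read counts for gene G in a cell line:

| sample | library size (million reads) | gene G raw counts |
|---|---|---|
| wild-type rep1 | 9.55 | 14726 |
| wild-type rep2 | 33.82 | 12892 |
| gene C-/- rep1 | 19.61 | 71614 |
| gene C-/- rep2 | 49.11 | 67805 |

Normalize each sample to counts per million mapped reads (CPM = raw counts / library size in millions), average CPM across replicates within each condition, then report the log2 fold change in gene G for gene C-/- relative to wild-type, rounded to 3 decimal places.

1.388

CPM(wild-type rep1) = 14726 / 9.55 = 1541.9895
CPM(wild-type rep2) = 12892 / 33.82 = 381.1946
CPM(gene C-/- rep1) = 71614 / 19.61 = 3651.9123
CPM(gene C-/- rep2) = 67805 / 49.11 = 1380.6760
mean CPM(wild-type) = 961.5920; mean CPM(gene C-/-) = 2516.2942
Fold change = 2516.2942 / 961.5920 = 2.61680
log2(2.61680) = 1.3878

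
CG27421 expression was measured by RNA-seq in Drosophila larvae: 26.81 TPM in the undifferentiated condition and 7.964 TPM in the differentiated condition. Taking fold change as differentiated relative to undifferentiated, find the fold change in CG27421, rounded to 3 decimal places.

Fold change = 7.964 / 26.81 = 0.2971
CG27421 is downregulated.

0.297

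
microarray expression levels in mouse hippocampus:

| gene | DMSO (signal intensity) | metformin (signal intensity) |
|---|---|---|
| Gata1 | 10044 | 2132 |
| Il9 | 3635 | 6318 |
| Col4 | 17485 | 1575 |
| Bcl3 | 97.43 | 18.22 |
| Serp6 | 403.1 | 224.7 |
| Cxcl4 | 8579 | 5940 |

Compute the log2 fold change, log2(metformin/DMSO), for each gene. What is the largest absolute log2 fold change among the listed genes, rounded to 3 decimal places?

log2(2132/10044) = -2.236  (Gata1)
log2(6318/3635) = 0.798  (Il9)
log2(1575/17485) = -3.473  (Col4)
log2(18.22/97.43) = -2.419  (Bcl3)
log2(224.7/403.1) = -0.843  (Serp6)
log2(5940/8579) = -0.530  (Cxcl4)
The largest magnitude belongs to Col4.

3.473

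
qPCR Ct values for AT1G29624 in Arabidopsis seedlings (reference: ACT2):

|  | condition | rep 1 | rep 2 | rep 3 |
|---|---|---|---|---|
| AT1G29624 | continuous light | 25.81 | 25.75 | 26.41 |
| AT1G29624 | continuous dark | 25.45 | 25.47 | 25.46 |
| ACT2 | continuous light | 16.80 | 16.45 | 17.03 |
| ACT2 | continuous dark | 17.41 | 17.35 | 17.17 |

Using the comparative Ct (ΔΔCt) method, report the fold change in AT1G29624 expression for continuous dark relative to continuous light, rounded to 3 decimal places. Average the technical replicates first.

2.114

Mean Ct: AT1G29624 continuous light 25.990; AT1G29624 continuous dark 25.460; ACT2 continuous light 16.760; ACT2 continuous dark 17.310
ΔCt(continuous light) = 25.990 − 16.760 = 9.230
ΔCt(continuous dark) = 25.460 − 17.310 = 8.150
ΔΔCt = 8.150 − 9.230 = -1.080
Fold change = 2^(−(-1.080)) = 2^1.080 = 2.1140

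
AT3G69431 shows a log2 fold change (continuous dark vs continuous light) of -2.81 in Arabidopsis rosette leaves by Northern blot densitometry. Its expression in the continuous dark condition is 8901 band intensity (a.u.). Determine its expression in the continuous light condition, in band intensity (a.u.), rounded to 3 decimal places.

Fold change = 2^(-2.81) = 0.1426
continuous light expression = 8901 / 0.1426 = 62421.340

62421.340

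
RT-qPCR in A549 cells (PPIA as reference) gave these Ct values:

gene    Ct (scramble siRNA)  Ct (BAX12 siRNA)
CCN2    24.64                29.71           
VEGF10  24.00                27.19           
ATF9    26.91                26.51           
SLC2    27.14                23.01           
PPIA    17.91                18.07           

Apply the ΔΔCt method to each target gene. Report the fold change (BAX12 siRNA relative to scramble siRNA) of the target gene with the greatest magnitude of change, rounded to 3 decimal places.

CCN2: ΔΔCt = (29.71−18.07) − (24.64−17.91) = 11.64 − 6.73 = 4.91; fold change = 2^-4.91 = 0.033
VEGF10: ΔΔCt = (27.19−18.07) − (24.00−17.91) = 9.12 − 6.09 = 3.03; fold change = 2^-3.03 = 0.122
ATF9: ΔΔCt = (26.51−18.07) − (26.91−17.91) = 8.44 − 9.00 = -0.56; fold change = 2^0.56 = 1.474
SLC2: ΔΔCt = (23.01−18.07) − (27.14−17.91) = 4.94 − 9.23 = -4.29; fold change = 2^4.29 = 19.562
CCN2 has the largest |ΔΔCt| = 4.91.

0.033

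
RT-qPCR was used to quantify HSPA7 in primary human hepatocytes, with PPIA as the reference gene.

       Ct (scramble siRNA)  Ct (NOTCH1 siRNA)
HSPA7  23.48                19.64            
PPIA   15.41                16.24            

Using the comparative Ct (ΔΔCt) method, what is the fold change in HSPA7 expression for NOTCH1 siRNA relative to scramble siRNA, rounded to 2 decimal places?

ΔCt(scramble siRNA) = 23.480 − 15.410 = 8.070
ΔCt(NOTCH1 siRNA) = 19.640 − 16.240 = 3.400
ΔΔCt = 3.400 − 8.070 = -4.670
Fold change = 2^(−(-4.670)) = 2^4.670 = 25.457

25.46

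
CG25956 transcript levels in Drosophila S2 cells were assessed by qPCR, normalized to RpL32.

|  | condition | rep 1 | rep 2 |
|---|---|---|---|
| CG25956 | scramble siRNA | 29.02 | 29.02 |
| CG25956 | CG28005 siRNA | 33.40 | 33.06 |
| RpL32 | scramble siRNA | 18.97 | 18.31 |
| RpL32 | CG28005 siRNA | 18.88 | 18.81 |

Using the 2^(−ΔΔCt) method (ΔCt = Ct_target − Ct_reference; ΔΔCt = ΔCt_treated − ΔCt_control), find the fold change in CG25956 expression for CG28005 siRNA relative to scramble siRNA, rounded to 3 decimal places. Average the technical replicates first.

Mean Ct: CG25956 scramble siRNA 29.020; CG25956 CG28005 siRNA 33.230; RpL32 scramble siRNA 18.640; RpL32 CG28005 siRNA 18.845
ΔCt(scramble siRNA) = 29.020 − 18.640 = 10.380
ΔCt(CG28005 siRNA) = 33.230 − 18.845 = 14.385
ΔΔCt = 14.385 − 10.380 = 4.005
Fold change = 2^(−4.005) = 0.0623

0.062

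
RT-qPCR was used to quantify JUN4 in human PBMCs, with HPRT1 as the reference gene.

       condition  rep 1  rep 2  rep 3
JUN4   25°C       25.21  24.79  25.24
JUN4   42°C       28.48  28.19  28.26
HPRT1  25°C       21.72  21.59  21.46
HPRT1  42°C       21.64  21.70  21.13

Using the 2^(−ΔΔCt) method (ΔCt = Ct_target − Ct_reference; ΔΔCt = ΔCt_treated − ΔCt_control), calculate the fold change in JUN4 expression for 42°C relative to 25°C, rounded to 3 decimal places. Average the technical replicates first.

Mean Ct: JUN4 25°C 25.080; JUN4 42°C 28.310; HPRT1 25°C 21.590; HPRT1 42°C 21.490
ΔCt(25°C) = 25.080 − 21.590 = 3.490
ΔCt(42°C) = 28.310 − 21.490 = 6.820
ΔΔCt = 6.820 − 3.490 = 3.330
Fold change = 2^(−3.330) = 0.0994

0.099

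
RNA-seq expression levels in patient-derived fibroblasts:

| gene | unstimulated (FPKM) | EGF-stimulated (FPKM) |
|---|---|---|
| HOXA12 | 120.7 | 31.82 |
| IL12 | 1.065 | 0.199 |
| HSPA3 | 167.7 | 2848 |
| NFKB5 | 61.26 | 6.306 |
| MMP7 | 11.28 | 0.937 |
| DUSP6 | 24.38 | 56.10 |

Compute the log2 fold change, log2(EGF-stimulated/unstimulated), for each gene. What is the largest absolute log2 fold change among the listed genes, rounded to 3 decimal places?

log2(31.82/120.7) = -1.923  (HOXA12)
log2(0.199/1.065) = -2.420  (IL12)
log2(2848/167.7) = 4.086  (HSPA3)
log2(6.306/61.26) = -3.280  (NFKB5)
log2(0.937/11.28) = -3.590  (MMP7)
log2(56.10/24.38) = 1.202  (DUSP6)
The largest magnitude belongs to HSPA3.

4.086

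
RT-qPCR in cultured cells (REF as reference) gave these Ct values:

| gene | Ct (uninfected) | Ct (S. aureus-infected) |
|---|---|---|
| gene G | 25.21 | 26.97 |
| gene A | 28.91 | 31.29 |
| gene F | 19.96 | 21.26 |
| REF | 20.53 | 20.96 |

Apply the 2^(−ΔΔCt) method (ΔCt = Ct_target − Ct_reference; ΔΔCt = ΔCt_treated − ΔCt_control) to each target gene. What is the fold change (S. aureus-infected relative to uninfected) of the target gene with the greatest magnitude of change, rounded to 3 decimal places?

gene G: ΔΔCt = (26.97−20.96) − (25.21−20.53) = 6.01 − 4.68 = 1.33; fold change = 2^-1.33 = 0.398
gene A: ΔΔCt = (31.29−20.96) − (28.91−20.53) = 10.33 − 8.38 = 1.95; fold change = 2^-1.95 = 0.259
gene F: ΔΔCt = (21.26−20.96) − (19.96−20.53) = 0.30 − (-0.57) = 0.87; fold change = 2^-0.87 = 0.547
gene A has the largest |ΔΔCt| = 1.95.

0.259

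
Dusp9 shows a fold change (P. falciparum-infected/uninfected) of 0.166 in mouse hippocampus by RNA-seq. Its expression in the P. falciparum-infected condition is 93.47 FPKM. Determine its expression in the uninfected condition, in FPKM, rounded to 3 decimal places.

uninfected expression = 93.47 / 0.166 = 563.072

563.072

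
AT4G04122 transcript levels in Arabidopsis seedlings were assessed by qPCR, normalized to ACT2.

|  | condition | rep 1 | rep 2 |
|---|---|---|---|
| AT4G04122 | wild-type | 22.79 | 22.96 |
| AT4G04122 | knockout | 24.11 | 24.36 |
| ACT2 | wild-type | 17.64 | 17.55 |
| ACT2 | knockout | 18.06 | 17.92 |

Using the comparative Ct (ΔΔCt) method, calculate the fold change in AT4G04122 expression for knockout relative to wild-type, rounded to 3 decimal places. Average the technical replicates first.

Mean Ct: AT4G04122 wild-type 22.875; AT4G04122 knockout 24.235; ACT2 wild-type 17.595; ACT2 knockout 17.990
ΔCt(wild-type) = 22.875 − 17.595 = 5.280
ΔCt(knockout) = 24.235 − 17.990 = 6.245
ΔΔCt = 6.245 − 5.280 = 0.965
Fold change = 2^(−0.965) = 0.5123

0.512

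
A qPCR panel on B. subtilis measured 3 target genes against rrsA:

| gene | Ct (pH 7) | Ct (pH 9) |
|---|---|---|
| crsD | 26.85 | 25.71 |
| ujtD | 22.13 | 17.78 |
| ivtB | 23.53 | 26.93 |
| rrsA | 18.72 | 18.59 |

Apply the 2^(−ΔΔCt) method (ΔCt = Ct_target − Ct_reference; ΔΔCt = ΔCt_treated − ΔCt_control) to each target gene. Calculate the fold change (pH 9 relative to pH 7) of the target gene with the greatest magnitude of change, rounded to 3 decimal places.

18.636

crsD: ΔΔCt = (25.71−18.59) − (26.85−18.72) = 7.12 − 8.13 = -1.01; fold change = 2^1.01 = 2.014
ujtD: ΔΔCt = (17.78−18.59) − (22.13−18.72) = -0.81 − 3.41 = -4.22; fold change = 2^4.22 = 18.636
ivtB: ΔΔCt = (26.93−18.59) − (23.53−18.72) = 8.34 − 4.81 = 3.53; fold change = 2^-3.53 = 0.087
ujtD has the largest |ΔΔCt| = 4.22.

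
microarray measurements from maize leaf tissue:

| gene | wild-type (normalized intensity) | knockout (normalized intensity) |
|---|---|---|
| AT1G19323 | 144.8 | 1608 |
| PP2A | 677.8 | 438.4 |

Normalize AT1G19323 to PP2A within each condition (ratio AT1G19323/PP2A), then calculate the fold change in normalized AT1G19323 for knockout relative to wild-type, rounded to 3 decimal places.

17.169

AT1G19323/PP2A (wild-type) = 144.8 / 677.8 = 0.21363
AT1G19323/PP2A (knockout) = 1608 / 438.4 = 3.6679
Fold change = 3.6679 / 0.21363 = 17.1691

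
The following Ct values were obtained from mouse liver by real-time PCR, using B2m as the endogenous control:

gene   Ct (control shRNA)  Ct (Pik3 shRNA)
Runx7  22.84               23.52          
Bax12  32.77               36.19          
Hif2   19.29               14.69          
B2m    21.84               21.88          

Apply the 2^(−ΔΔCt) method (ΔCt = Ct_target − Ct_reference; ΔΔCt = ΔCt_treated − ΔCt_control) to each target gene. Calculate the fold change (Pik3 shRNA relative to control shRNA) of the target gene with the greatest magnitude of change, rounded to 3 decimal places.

Runx7: ΔΔCt = (23.52−21.88) − (22.84−21.84) = 1.64 − 1.00 = 0.64; fold change = 2^-0.64 = 0.642
Bax12: ΔΔCt = (36.19−21.88) − (32.77−21.84) = 14.31 − 10.93 = 3.38; fold change = 2^-3.38 = 0.096
Hif2: ΔΔCt = (14.69−21.88) − (19.29−21.84) = -7.19 − (-2.55) = -4.64; fold change = 2^4.64 = 24.933
Hif2 has the largest |ΔΔCt| = 4.64.

24.933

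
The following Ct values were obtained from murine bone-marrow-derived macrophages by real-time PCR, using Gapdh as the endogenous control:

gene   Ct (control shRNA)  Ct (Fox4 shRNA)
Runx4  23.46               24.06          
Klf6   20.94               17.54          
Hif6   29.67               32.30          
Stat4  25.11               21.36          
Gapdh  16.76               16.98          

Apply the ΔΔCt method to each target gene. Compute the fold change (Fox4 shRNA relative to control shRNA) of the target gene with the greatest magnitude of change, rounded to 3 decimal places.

Runx4: ΔΔCt = (24.06−16.98) − (23.46−16.76) = 7.08 − 6.70 = 0.38; fold change = 2^-0.38 = 0.768
Klf6: ΔΔCt = (17.54−16.98) − (20.94−16.76) = 0.56 − 4.18 = -3.62; fold change = 2^3.62 = 12.295
Hif6: ΔΔCt = (32.30−16.98) − (29.67−16.76) = 15.32 − 12.91 = 2.41; fold change = 2^-2.41 = 0.188
Stat4: ΔΔCt = (21.36−16.98) − (25.11−16.76) = 4.38 − 8.35 = -3.97; fold change = 2^3.97 = 15.671
Stat4 has the largest |ΔΔCt| = 3.97.

15.671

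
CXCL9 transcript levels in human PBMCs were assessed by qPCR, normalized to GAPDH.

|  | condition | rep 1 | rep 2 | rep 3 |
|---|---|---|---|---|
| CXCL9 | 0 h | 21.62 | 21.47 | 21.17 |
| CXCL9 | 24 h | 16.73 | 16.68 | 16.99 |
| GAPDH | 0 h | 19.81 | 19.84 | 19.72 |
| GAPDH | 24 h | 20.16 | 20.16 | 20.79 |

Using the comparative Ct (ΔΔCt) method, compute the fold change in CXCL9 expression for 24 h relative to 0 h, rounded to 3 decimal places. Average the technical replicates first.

Mean Ct: CXCL9 0 h 21.420; CXCL9 24 h 16.800; GAPDH 0 h 19.790; GAPDH 24 h 20.370
ΔCt(0 h) = 21.420 − 19.790 = 1.630
ΔCt(24 h) = 16.800 − 20.370 = -3.570
ΔΔCt = -3.570 − 1.630 = -5.200
Fold change = 2^(−(-5.200)) = 2^5.200 = 36.7583

36.758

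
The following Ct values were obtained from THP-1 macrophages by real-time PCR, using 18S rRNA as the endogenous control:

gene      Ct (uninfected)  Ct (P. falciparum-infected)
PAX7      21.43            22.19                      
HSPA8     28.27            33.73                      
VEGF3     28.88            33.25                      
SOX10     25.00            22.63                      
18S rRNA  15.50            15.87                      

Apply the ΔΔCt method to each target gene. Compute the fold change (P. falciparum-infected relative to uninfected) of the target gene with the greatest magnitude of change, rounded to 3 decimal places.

PAX7: ΔΔCt = (22.19−15.87) − (21.43−15.50) = 6.32 − 5.93 = 0.39; fold change = 2^-0.39 = 0.763
HSPA8: ΔΔCt = (33.73−15.87) − (28.27−15.50) = 17.86 − 12.77 = 5.09; fold change = 2^-5.09 = 0.029
VEGF3: ΔΔCt = (33.25−15.87) − (28.88−15.50) = 17.38 − 13.38 = 4.00; fold change = 2^-4.00 = 0.062
SOX10: ΔΔCt = (22.63−15.87) − (25.00−15.50) = 6.76 − 9.50 = -2.74; fold change = 2^2.74 = 6.681
HSPA8 has the largest |ΔΔCt| = 5.09.

0.029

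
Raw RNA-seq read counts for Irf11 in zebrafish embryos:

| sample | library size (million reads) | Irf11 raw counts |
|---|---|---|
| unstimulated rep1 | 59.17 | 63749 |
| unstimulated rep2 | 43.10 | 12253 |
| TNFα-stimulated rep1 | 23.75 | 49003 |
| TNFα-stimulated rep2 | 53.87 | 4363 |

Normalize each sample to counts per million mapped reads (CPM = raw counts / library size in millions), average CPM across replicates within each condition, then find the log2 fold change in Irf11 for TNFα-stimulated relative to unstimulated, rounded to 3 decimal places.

0.655

CPM(unstimulated rep1) = 63749 / 59.17 = 1077.3872
CPM(unstimulated rep2) = 12253 / 43.10 = 284.2923
CPM(TNFα-stimulated rep1) = 49003 / 23.75 = 2063.2842
CPM(TNFα-stimulated rep2) = 4363 / 53.87 = 80.9913
mean CPM(unstimulated) = 680.8398; mean CPM(TNFα-stimulated) = 1072.1377
Fold change = 1072.1377 / 680.8398 = 1.57473
log2(1.57473) = 0.6551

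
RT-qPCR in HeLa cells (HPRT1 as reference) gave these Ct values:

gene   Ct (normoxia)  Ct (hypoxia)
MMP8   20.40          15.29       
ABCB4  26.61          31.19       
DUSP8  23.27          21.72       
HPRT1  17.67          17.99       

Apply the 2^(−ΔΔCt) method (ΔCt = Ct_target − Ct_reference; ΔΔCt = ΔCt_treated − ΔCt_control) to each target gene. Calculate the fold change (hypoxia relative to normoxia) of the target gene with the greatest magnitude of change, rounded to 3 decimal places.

MMP8: ΔΔCt = (15.29−17.99) − (20.40−17.67) = -2.70 − 2.73 = -5.43; fold change = 2^5.43 = 43.111
ABCB4: ΔΔCt = (31.19−17.99) − (26.61−17.67) = 13.20 − 8.94 = 4.26; fold change = 2^-4.26 = 0.052
DUSP8: ΔΔCt = (21.72−17.99) − (23.27−17.67) = 3.73 − 5.60 = -1.87; fold change = 2^1.87 = 3.655
MMP8 has the largest |ΔΔCt| = 5.43.

43.111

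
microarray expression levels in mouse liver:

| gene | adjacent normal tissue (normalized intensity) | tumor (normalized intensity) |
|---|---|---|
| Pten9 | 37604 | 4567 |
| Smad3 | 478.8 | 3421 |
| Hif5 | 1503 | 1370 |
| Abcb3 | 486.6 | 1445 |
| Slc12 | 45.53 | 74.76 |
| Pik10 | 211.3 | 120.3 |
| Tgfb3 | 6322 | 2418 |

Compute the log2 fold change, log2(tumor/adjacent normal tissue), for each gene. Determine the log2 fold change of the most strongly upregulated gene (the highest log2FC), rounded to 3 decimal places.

log2(4567/37604) = -3.042  (Pten9)
log2(3421/478.8) = 2.837  (Smad3)
log2(1370/1503) = -0.134  (Hif5)
log2(1445/486.6) = 1.570  (Abcb3)
log2(74.76/45.53) = 0.715  (Slc12)
log2(120.3/211.3) = -0.813  (Pik10)
log2(2418/6322) = -1.387  (Tgfb3)
Smad3 is most strongly upregulated.

2.837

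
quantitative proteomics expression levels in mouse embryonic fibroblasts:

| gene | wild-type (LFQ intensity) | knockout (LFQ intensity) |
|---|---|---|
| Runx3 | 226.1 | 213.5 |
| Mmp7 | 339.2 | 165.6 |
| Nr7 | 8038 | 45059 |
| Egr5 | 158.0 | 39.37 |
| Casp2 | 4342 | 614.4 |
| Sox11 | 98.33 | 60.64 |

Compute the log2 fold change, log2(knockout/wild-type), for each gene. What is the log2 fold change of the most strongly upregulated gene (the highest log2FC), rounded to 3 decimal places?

2.487

log2(213.5/226.1) = -0.083  (Runx3)
log2(165.6/339.2) = -1.034  (Mmp7)
log2(45059/8038) = 2.487  (Nr7)
log2(39.37/158.0) = -2.005  (Egr5)
log2(614.4/4342) = -2.821  (Casp2)
log2(60.64/98.33) = -0.697  (Sox11)
Nr7 is most strongly upregulated.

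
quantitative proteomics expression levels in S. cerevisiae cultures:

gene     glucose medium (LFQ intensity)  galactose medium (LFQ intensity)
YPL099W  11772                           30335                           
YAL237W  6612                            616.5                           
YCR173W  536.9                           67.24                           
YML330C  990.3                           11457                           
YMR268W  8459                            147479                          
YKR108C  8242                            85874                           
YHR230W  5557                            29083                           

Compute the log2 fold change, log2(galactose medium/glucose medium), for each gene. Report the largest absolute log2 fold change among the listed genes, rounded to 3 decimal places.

4.124

log2(30335/11772) = 1.366  (YPL099W)
log2(616.5/6612) = -3.423  (YAL237W)
log2(67.24/536.9) = -2.997  (YCR173W)
log2(11457/990.3) = 3.532  (YML330C)
log2(147479/8459) = 4.124  (YMR268W)
log2(85874/8242) = 3.381  (YKR108C)
log2(29083/5557) = 2.388  (YHR230W)
The largest magnitude belongs to YMR268W.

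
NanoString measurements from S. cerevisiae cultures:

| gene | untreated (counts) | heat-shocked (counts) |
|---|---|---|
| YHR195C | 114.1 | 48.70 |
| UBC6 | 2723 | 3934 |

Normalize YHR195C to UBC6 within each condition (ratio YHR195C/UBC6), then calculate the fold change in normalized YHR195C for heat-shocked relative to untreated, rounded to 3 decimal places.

0.295

YHR195C/UBC6 (untreated) = 114.1 / 2723 = 0.041902
YHR195C/UBC6 (heat-shocked) = 48.70 / 3934 = 0.012379
Fold change = 0.012379 / 0.041902 = 0.2954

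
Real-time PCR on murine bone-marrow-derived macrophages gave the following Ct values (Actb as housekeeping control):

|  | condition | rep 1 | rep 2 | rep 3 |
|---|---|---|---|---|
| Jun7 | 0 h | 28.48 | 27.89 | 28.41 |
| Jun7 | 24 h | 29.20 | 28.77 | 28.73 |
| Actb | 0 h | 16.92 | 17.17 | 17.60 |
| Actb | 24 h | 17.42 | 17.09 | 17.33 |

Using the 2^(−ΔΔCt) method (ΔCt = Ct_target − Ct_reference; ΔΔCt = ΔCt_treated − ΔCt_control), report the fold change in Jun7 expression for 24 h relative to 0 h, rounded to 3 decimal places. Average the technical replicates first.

Mean Ct: Jun7 0 h 28.260; Jun7 24 h 28.900; Actb 0 h 17.230; Actb 24 h 17.280
ΔCt(0 h) = 28.260 − 17.230 = 11.030
ΔCt(24 h) = 28.900 − 17.280 = 11.620
ΔΔCt = 11.620 − 11.030 = 0.590
Fold change = 2^(−0.590) = 0.6643

0.664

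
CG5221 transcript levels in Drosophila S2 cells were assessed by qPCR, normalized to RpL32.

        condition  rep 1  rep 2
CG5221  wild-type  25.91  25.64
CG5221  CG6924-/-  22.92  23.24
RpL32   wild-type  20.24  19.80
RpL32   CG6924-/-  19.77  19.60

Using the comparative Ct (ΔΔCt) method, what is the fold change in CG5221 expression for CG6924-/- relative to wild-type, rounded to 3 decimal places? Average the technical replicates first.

5.134

Mean Ct: CG5221 wild-type 25.775; CG5221 CG6924-/- 23.080; RpL32 wild-type 20.020; RpL32 CG6924-/- 19.685
ΔCt(wild-type) = 25.775 − 20.020 = 5.755
ΔCt(CG6924-/-) = 23.080 − 19.685 = 3.395
ΔΔCt = 3.395 − 5.755 = -2.360
Fold change = 2^(−(-2.360)) = 2^2.360 = 5.1337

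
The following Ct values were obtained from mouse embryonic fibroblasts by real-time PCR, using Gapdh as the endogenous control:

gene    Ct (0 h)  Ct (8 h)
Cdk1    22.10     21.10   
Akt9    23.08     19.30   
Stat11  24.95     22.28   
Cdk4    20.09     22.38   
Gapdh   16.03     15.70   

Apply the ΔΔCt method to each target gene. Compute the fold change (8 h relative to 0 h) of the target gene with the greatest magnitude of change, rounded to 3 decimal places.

10.928

Cdk1: ΔΔCt = (21.10−15.70) − (22.10−16.03) = 5.40 − 6.07 = -0.67; fold change = 2^0.67 = 1.591
Akt9: ΔΔCt = (19.30−15.70) − (23.08−16.03) = 3.60 − 7.05 = -3.45; fold change = 2^3.45 = 10.928
Stat11: ΔΔCt = (22.28−15.70) − (24.95−16.03) = 6.58 − 8.92 = -2.34; fold change = 2^2.34 = 5.063
Cdk4: ΔΔCt = (22.38−15.70) − (20.09−16.03) = 6.68 − 4.06 = 2.62; fold change = 2^-2.62 = 0.163
Akt9 has the largest |ΔΔCt| = 3.45.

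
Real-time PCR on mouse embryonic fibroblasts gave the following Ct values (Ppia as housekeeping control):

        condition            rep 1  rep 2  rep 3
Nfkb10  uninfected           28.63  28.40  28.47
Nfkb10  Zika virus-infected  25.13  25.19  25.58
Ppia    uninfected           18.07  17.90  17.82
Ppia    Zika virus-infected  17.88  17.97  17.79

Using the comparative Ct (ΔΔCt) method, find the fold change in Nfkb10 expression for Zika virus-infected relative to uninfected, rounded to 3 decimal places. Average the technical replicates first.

8.877

Mean Ct: Nfkb10 uninfected 28.500; Nfkb10 Zika virus-infected 25.300; Ppia uninfected 17.930; Ppia Zika virus-infected 17.880
ΔCt(uninfected) = 28.500 − 17.930 = 10.570
ΔCt(Zika virus-infected) = 25.300 − 17.880 = 7.420
ΔΔCt = 7.420 − 10.570 = -3.150
Fold change = 2^(−(-3.150)) = 2^3.150 = 8.8766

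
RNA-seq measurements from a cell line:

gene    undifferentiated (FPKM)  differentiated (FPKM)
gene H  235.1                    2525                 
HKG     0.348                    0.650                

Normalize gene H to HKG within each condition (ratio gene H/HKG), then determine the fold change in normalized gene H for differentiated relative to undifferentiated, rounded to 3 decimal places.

5.750

gene H/HKG (undifferentiated) = 235.1 / 0.348 = 675.57
gene H/HKG (differentiated) = 2525 / 0.650 = 3884.6
Fold change = 3884.6 / 675.57 = 5.7501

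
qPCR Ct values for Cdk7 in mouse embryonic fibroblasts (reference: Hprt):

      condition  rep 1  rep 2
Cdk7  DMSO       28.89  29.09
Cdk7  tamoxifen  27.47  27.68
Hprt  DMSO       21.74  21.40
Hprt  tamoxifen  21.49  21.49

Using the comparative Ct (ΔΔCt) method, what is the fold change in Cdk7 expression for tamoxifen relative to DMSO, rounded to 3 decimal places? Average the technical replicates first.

2.523

Mean Ct: Cdk7 DMSO 28.990; Cdk7 tamoxifen 27.575; Hprt DMSO 21.570; Hprt tamoxifen 21.490
ΔCt(DMSO) = 28.990 − 21.570 = 7.420
ΔCt(tamoxifen) = 27.575 − 21.490 = 6.085
ΔΔCt = 6.085 − 7.420 = -1.335
Fold change = 2^(−(-1.335)) = 2^1.335 = 2.5228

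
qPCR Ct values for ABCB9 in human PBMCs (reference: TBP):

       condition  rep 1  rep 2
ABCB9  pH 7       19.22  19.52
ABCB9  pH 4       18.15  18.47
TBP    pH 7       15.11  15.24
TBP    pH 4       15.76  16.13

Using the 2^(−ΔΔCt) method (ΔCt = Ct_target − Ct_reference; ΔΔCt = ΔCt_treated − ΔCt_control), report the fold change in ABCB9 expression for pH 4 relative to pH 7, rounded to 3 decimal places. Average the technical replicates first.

Mean Ct: ABCB9 pH 7 19.370; ABCB9 pH 4 18.310; TBP pH 7 15.175; TBP pH 4 15.945
ΔCt(pH 7) = 19.370 − 15.175 = 4.195
ΔCt(pH 4) = 18.310 − 15.945 = 2.365
ΔΔCt = 2.365 − 4.195 = -1.830
Fold change = 2^(−(-1.830)) = 2^1.830 = 3.5554

3.555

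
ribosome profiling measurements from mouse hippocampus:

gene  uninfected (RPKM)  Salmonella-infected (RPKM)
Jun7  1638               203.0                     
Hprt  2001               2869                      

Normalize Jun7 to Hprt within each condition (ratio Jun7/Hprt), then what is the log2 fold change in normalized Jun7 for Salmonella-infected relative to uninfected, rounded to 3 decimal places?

-3.532

Jun7/Hprt (uninfected) = 1638 / 2001 = 0.81859
Jun7/Hprt (Salmonella-infected) = 203.0 / 2869 = 0.070756
Fold change = 0.070756 / 0.81859 = 0.0864
log2(0.0864) = -3.5322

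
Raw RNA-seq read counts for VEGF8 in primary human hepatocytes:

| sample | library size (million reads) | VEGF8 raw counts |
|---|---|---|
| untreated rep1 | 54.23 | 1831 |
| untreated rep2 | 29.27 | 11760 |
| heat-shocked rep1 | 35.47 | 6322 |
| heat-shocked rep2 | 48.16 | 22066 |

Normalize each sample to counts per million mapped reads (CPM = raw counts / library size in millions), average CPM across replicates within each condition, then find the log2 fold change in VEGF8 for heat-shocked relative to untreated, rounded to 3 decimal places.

CPM(untreated rep1) = 1831 / 54.23 = 33.7636
CPM(untreated rep2) = 11760 / 29.27 = 401.7766
CPM(heat-shocked rep1) = 6322 / 35.47 = 178.2351
CPM(heat-shocked rep2) = 22066 / 48.16 = 458.1811
mean CPM(untreated) = 217.7701; mean CPM(heat-shocked) = 318.2081
Fold change = 318.2081 / 217.7701 = 1.46121
log2(1.46121) = 0.5472

0.547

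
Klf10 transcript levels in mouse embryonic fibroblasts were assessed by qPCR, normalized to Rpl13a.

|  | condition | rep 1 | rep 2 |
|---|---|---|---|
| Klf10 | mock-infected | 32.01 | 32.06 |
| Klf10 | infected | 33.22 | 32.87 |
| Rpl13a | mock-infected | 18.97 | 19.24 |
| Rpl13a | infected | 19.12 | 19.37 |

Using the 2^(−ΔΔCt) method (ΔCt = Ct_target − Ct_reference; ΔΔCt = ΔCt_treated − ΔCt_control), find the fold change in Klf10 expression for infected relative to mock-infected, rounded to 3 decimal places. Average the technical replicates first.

0.547

Mean Ct: Klf10 mock-infected 32.035; Klf10 infected 33.045; Rpl13a mock-infected 19.105; Rpl13a infected 19.245
ΔCt(mock-infected) = 32.035 − 19.105 = 12.930
ΔCt(infected) = 33.045 − 19.245 = 13.800
ΔΔCt = 13.800 − 12.930 = 0.870
Fold change = 2^(−0.870) = 0.5471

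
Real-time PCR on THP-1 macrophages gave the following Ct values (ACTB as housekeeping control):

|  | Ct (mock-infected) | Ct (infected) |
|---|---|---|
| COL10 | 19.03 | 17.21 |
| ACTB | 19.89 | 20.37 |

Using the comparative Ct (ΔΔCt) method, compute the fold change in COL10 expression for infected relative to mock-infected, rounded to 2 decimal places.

ΔCt(mock-infected) = 19.030 − 19.890 = -0.860
ΔCt(infected) = 17.210 − 20.370 = -3.160
ΔΔCt = -3.160 − (-0.860) = -2.300
Fold change = 2^(−(-2.300)) = 2^2.300 = 4.925

4.92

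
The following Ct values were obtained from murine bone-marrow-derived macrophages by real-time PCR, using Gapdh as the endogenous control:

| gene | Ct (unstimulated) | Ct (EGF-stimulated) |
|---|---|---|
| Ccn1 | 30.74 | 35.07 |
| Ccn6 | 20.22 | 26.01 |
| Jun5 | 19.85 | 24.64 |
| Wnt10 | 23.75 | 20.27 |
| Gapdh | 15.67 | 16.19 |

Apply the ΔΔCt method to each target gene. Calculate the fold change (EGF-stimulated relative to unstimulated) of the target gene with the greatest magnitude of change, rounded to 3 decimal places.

0.026

Ccn1: ΔΔCt = (35.07−16.19) − (30.74−15.67) = 18.88 − 15.07 = 3.81; fold change = 2^-3.81 = 0.071
Ccn6: ΔΔCt = (26.01−16.19) − (20.22−15.67) = 9.82 − 4.55 = 5.27; fold change = 2^-5.27 = 0.026
Jun5: ΔΔCt = (24.64−16.19) − (19.85−15.67) = 8.45 − 4.18 = 4.27; fold change = 2^-4.27 = 0.052
Wnt10: ΔΔCt = (20.27−16.19) − (23.75−15.67) = 4.08 − 8.08 = -4.00; fold change = 2^4.00 = 16.000
Ccn6 has the largest |ΔΔCt| = 5.27.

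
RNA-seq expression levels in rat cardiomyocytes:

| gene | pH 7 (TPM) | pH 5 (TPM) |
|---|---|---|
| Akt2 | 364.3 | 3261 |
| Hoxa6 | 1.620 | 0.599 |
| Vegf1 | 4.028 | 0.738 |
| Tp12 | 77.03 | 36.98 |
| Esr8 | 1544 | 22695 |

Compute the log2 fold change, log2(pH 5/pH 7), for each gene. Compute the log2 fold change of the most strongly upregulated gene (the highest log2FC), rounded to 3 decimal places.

3.878

log2(3261/364.3) = 3.162  (Akt2)
log2(0.599/1.620) = -1.435  (Hoxa6)
log2(0.738/4.028) = -2.448  (Vegf1)
log2(36.98/77.03) = -1.059  (Tp12)
log2(22695/1544) = 3.878  (Esr8)
Esr8 is most strongly upregulated.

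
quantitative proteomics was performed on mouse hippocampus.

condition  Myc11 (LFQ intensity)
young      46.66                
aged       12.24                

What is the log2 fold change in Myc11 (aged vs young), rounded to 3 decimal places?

-1.931

Fold change = 12.24 / 46.66 = 0.2623
log2(0.2623) = -1.9306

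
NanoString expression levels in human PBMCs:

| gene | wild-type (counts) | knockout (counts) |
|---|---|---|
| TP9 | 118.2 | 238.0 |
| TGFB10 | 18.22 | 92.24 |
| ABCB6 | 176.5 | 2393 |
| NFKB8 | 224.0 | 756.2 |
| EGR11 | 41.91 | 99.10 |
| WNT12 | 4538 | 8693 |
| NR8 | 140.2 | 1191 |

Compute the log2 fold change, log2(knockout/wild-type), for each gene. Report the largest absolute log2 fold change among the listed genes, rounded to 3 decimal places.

log2(238.0/118.2) = 1.010  (TP9)
log2(92.24/18.22) = 2.340  (TGFB10)
log2(2393/176.5) = 3.761  (ABCB6)
log2(756.2/224.0) = 1.755  (NFKB8)
log2(99.10/41.91) = 1.242  (EGR11)
log2(8693/4538) = 0.938  (WNT12)
log2(1191/140.2) = 3.087  (NR8)
The largest magnitude belongs to ABCB6.

3.761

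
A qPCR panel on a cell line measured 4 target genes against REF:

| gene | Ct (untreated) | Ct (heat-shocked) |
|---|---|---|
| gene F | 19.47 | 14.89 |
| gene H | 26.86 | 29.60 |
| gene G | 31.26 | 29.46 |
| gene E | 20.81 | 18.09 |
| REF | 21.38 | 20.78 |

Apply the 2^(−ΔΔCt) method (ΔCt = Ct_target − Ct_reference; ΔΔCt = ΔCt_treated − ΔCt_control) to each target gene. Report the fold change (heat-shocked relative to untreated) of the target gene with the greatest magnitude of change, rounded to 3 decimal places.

15.780

gene F: ΔΔCt = (14.89−20.78) − (19.47−21.38) = -5.89 − (-1.91) = -3.98; fold change = 2^3.98 = 15.780
gene H: ΔΔCt = (29.60−20.78) − (26.86−21.38) = 8.82 − 5.48 = 3.34; fold change = 2^-3.34 = 0.099
gene G: ΔΔCt = (29.46−20.78) − (31.26−21.38) = 8.68 − 9.88 = -1.20; fold change = 2^1.20 = 2.297
gene E: ΔΔCt = (18.09−20.78) − (20.81−21.38) = -2.69 − (-0.57) = -2.12; fold change = 2^2.12 = 4.347
gene F has the largest |ΔΔCt| = 3.98.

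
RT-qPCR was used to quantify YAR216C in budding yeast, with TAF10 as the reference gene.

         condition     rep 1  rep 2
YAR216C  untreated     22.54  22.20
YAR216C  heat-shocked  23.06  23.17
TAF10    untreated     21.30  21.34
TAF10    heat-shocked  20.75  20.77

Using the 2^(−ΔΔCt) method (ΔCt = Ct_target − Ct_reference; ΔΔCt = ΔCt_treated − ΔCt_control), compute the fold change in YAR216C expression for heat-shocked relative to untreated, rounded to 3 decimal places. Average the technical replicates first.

Mean Ct: YAR216C untreated 22.370; YAR216C heat-shocked 23.115; TAF10 untreated 21.320; TAF10 heat-shocked 20.760
ΔCt(untreated) = 22.370 − 21.320 = 1.050
ΔCt(heat-shocked) = 23.115 − 20.760 = 2.355
ΔΔCt = 2.355 − 1.050 = 1.305
Fold change = 2^(−1.305) = 0.4047

0.405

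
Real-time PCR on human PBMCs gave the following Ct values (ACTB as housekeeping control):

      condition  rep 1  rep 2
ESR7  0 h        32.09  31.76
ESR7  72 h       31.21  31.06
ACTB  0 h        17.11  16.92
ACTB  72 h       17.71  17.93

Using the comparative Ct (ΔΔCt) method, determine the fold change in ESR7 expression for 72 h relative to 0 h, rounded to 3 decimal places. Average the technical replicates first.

Mean Ct: ESR7 0 h 31.925; ESR7 72 h 31.135; ACTB 0 h 17.015; ACTB 72 h 17.820
ΔCt(0 h) = 31.925 − 17.015 = 14.910
ΔCt(72 h) = 31.135 − 17.820 = 13.315
ΔΔCt = 13.315 − 14.910 = -1.595
Fold change = 2^(−(-1.595)) = 2^1.595 = 3.0209

3.021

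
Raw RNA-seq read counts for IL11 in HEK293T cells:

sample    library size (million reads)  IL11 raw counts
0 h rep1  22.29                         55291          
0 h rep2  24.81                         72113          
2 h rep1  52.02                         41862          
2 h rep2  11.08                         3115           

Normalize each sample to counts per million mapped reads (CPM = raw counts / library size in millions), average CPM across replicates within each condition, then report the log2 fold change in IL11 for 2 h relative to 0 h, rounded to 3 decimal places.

-2.311

CPM(0 h rep1) = 55291 / 22.29 = 2480.5294
CPM(0 h rep2) = 72113 / 24.81 = 2906.6102
CPM(2 h rep1) = 41862 / 52.02 = 804.7290
CPM(2 h rep2) = 3115 / 11.08 = 281.1372
mean CPM(0 h) = 2693.5698; mean CPM(2 h) = 542.9331
Fold change = 542.9331 / 2693.5698 = 0.20157
log2(0.20157) = -2.3107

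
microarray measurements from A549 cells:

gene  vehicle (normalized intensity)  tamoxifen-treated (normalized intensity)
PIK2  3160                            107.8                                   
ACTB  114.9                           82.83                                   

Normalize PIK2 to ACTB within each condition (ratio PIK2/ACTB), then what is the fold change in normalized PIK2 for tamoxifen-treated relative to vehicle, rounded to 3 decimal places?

0.047

PIK2/ACTB (vehicle) = 3160 / 114.9 = 27.502
PIK2/ACTB (tamoxifen-treated) = 107.8 / 82.83 = 1.3015
Fold change = 1.3015 / 27.502 = 0.0473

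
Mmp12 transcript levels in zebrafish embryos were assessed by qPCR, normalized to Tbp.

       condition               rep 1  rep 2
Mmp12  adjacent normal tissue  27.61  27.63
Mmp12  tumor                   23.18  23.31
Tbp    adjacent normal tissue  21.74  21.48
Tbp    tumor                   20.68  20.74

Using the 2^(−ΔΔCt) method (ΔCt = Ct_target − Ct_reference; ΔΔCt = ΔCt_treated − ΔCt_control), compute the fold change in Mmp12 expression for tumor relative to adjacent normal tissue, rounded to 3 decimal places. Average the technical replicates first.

Mean Ct: Mmp12 adjacent normal tissue 27.620; Mmp12 tumor 23.245; Tbp adjacent normal tissue 21.610; Tbp tumor 20.710
ΔCt(adjacent normal tissue) = 27.620 − 21.610 = 6.010
ΔCt(tumor) = 23.245 − 20.710 = 2.535
ΔΔCt = 2.535 − 6.010 = -3.475
Fold change = 2^(−(-3.475)) = 2^3.475 = 11.1193

11.119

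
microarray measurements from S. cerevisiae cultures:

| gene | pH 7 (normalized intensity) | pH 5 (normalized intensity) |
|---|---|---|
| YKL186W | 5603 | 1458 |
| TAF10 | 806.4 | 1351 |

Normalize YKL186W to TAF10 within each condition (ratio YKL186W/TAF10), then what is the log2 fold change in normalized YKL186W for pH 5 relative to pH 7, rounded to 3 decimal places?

YKL186W/TAF10 (pH 7) = 5603 / 806.4 = 6.9482
YKL186W/TAF10 (pH 5) = 1458 / 1351 = 1.0792
Fold change = 1.0792 / 6.9482 = 0.1553
log2(0.1553) = -2.6867

-2.687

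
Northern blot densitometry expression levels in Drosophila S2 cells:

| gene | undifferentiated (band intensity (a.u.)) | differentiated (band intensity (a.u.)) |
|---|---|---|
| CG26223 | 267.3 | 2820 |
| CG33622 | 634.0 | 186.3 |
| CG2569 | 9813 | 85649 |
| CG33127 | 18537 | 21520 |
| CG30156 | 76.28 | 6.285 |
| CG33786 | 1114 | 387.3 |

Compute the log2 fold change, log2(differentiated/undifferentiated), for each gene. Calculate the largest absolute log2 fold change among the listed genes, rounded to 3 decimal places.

log2(2820/267.3) = 3.399  (CG26223)
log2(186.3/634.0) = -1.767  (CG33622)
log2(85649/9813) = 3.126  (CG2569)
log2(21520/18537) = 0.215  (CG33127)
log2(6.285/76.28) = -3.601  (CG30156)
log2(387.3/1114) = -1.524  (CG33786)
The largest magnitude belongs to CG30156.

3.601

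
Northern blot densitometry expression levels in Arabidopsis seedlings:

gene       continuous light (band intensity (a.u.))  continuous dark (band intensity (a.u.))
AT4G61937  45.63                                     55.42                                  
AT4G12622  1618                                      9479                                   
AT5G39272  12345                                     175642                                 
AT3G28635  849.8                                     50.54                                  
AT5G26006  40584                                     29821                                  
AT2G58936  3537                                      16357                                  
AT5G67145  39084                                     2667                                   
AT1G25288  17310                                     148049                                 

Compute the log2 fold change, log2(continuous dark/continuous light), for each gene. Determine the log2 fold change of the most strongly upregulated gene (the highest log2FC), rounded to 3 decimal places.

log2(55.42/45.63) = 0.280  (AT4G61937)
log2(9479/1618) = 2.551  (AT4G12622)
log2(175642/12345) = 3.831  (AT5G39272)
log2(50.54/849.8) = -4.072  (AT3G28635)
log2(29821/40584) = -0.445  (AT5G26006)
log2(16357/3537) = 2.209  (AT2G58936)
log2(2667/39084) = -3.873  (AT5G67145)
log2(148049/17310) = 3.096  (AT1G25288)
AT5G39272 is most strongly upregulated.

3.831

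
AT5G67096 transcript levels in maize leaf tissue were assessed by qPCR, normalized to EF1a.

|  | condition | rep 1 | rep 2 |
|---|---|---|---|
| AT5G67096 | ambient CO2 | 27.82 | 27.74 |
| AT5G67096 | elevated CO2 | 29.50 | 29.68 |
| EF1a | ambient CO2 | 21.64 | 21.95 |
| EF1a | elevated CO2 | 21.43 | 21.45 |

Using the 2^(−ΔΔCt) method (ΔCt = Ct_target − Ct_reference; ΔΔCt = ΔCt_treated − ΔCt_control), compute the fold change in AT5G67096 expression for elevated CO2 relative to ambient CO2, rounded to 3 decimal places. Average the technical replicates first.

0.223

Mean Ct: AT5G67096 ambient CO2 27.780; AT5G67096 elevated CO2 29.590; EF1a ambient CO2 21.795; EF1a elevated CO2 21.440
ΔCt(ambient CO2) = 27.780 − 21.795 = 5.985
ΔCt(elevated CO2) = 29.590 − 21.440 = 8.150
ΔΔCt = 8.150 − 5.985 = 2.165
Fold change = 2^(−2.165) = 0.2230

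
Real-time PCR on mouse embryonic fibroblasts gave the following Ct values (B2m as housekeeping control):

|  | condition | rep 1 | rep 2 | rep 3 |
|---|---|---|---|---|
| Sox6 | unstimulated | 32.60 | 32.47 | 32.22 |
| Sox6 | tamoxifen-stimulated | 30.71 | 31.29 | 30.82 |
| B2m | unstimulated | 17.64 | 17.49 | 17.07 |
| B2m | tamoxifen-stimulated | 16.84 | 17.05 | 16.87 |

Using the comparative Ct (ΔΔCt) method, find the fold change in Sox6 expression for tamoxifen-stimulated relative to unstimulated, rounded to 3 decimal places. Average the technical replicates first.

Mean Ct: Sox6 unstimulated 32.430; Sox6 tamoxifen-stimulated 30.940; B2m unstimulated 17.400; B2m tamoxifen-stimulated 16.920
ΔCt(unstimulated) = 32.430 − 17.400 = 15.030
ΔCt(tamoxifen-stimulated) = 30.940 − 16.920 = 14.020
ΔΔCt = 14.020 − 15.030 = -1.010
Fold change = 2^(−(-1.010)) = 2^1.010 = 2.0139

2.014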